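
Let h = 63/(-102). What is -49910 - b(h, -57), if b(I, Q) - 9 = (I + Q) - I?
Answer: -49862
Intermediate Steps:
h = -21/34 (h = 63*(-1/102) = -21/34 ≈ -0.61765)
b(I, Q) = 9 + Q (b(I, Q) = 9 + ((I + Q) - I) = 9 + Q)
-49910 - b(h, -57) = -49910 - (9 - 57) = -49910 - 1*(-48) = -49910 + 48 = -49862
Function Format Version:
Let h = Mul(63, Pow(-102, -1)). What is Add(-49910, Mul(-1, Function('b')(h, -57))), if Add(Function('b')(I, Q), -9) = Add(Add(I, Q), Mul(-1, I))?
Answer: -49862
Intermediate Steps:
h = Rational(-21, 34) (h = Mul(63, Rational(-1, 102)) = Rational(-21, 34) ≈ -0.61765)
Function('b')(I, Q) = Add(9, Q) (Function('b')(I, Q) = Add(9, Add(Add(I, Q), Mul(-1, I))) = Add(9, Q))
Add(-49910, Mul(-1, Function('b')(h, -57))) = Add(-49910, Mul(-1, Add(9, -57))) = Add(-49910, Mul(-1, -48)) = Add(-49910, 48) = -49862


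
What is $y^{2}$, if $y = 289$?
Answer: $83521$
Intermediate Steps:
$y^{2} = 289^{2} = 83521$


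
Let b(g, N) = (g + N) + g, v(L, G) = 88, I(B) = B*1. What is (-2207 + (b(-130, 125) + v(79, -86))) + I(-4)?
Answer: -2258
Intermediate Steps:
I(B) = B
b(g, N) = N + 2*g (b(g, N) = (N + g) + g = N + 2*g)
(-2207 + (b(-130, 125) + v(79, -86))) + I(-4) = (-2207 + ((125 + 2*(-130)) + 88)) - 4 = (-2207 + ((125 - 260) + 88)) - 4 = (-2207 + (-135 + 88)) - 4 = (-2207 - 47) - 4 = -2254 - 4 = -2258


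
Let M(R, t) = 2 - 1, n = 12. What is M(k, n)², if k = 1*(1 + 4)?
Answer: 1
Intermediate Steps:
k = 5 (k = 1*5 = 5)
M(R, t) = 1
M(k, n)² = 1² = 1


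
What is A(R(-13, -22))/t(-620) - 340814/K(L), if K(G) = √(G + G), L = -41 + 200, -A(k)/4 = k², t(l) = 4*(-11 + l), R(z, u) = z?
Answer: 169/631 - 170407*√318/159 ≈ -19112.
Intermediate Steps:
t(l) = -44 + 4*l
A(k) = -4*k²
L = 159
K(G) = √2*√G (K(G) = √(2*G) = √2*√G)
A(R(-13, -22))/t(-620) - 340814/K(L) = (-4*(-13)²)/(-44 + 4*(-620)) - 340814*√318/318 = (-4*169)/(-44 - 2480) - 340814*√318/318 = -676/(-2524) - 170407*√318/159 = -676*(-1/2524) - 170407*√318/159 = 169/631 - 170407*√318/159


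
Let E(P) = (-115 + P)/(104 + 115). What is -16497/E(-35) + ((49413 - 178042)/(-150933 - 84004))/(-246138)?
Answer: 17409966254860384/722836541325 ≈ 24086.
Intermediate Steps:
E(P) = -115/219 + P/219 (E(P) = (-115 + P)/219 = (-115 + P)*(1/219) = -115/219 + P/219)
-16497/E(-35) + ((49413 - 178042)/(-150933 - 84004))/(-246138) = -16497/(-115/219 + (1/219)*(-35)) + ((49413 - 178042)/(-150933 - 84004))/(-246138) = -16497/(-115/219 - 35/219) - 128629/(-234937)*(-1/246138) = -16497/(-50/73) - 128629*(-1/234937)*(-1/246138) = -16497*(-73/50) + (128629/234937)*(-1/246138) = 1204281/50 - 128629/57826923306 = 17409966254860384/722836541325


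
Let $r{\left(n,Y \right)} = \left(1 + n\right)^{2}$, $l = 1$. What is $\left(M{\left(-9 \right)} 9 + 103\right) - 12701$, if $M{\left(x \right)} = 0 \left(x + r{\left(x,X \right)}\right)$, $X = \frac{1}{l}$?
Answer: $-12598$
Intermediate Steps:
$X = 1$ ($X = 1^{-1} = 1$)
$M{\left(x \right)} = 0$ ($M{\left(x \right)} = 0 \left(x + \left(1 + x\right)^{2}\right) = 0$)
$\left(M{\left(-9 \right)} 9 + 103\right) - 12701 = \left(0 \cdot 9 + 103\right) - 12701 = \left(0 + 103\right) - 12701 = 103 - 12701 = -12598$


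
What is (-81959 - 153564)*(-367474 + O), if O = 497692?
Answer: -30669334014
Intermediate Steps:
(-81959 - 153564)*(-367474 + O) = (-81959 - 153564)*(-367474 + 497692) = -235523*130218 = -30669334014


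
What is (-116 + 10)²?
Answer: 11236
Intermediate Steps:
(-116 + 10)² = (-106)² = 11236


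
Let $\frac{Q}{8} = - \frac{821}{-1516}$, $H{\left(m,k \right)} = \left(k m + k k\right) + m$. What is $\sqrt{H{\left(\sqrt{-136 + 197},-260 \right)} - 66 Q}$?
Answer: $\frac{\sqrt{9669058612 - 37203019 \sqrt{61}}}{379} \approx 255.52$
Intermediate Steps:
$H{\left(m,k \right)} = m + k^{2} + k m$ ($H{\left(m,k \right)} = \left(k m + k^{2}\right) + m = \left(k^{2} + k m\right) + m = m + k^{2} + k m$)
$Q = \frac{1642}{379}$ ($Q = 8 \left(- \frac{821}{-1516}\right) = 8 \left(\left(-821\right) \left(- \frac{1}{1516}\right)\right) = 8 \cdot \frac{821}{1516} = \frac{1642}{379} \approx 4.3325$)
$\sqrt{H{\left(\sqrt{-136 + 197},-260 \right)} - 66 Q} = \sqrt{\left(\sqrt{-136 + 197} + \left(-260\right)^{2} - 260 \sqrt{-136 + 197}\right) - \frac{108372}{379}} = \sqrt{\left(\sqrt{61} + 67600 - 260 \sqrt{61}\right) - \frac{108372}{379}} = \sqrt{\left(67600 - 259 \sqrt{61}\right) - \frac{108372}{379}} = \sqrt{\frac{25512028}{379} - 259 \sqrt{61}}$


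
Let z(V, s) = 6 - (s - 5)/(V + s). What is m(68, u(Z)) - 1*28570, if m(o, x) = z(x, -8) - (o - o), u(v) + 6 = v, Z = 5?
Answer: -257089/9 ≈ -28565.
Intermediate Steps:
u(v) = -6 + v
z(V, s) = 6 - (-5 + s)/(V + s)
m(o, x) = (-35 + 6*x)/(-8 + x) (m(o, x) = (5 + 5*(-8) + 6*x)/(x - 8) - (o - o) = (5 - 40 + 6*x)/(-8 + x) - 1*0 = (-35 + 6*x)/(-8 + x) + 0 = (-35 + 6*x)/(-8 + x))
m(68, u(Z)) - 1*28570 = (-35 + 6*(-6 + 5))/(-8 + (-6 + 5)) - 1*28570 = (-35 + 6*(-1))/(-8 - 1) - 28570 = (-35 - 6)/(-9) - 28570 = -⅑*(-41) - 28570 = 41/9 - 28570 = -257089/9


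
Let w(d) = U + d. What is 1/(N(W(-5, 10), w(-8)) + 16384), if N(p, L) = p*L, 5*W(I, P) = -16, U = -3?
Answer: 5/82096 ≈ 6.0904e-5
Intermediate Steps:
W(I, P) = -16/5 (W(I, P) = (1/5)*(-16) = -16/5)
w(d) = -3 + d
N(p, L) = L*p
1/(N(W(-5, 10), w(-8)) + 16384) = 1/((-3 - 8)*(-16/5) + 16384) = 1/(-11*(-16/5) + 16384) = 1/(176/5 + 16384) = 1/(82096/5) = 5/82096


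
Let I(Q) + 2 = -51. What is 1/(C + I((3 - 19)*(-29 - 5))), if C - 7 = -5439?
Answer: -1/5485 ≈ -0.00018232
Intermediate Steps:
I(Q) = -53 (I(Q) = -2 - 51 = -53)
C = -5432 (C = 7 - 5439 = -5432)
1/(C + I((3 - 19)*(-29 - 5))) = 1/(-5432 - 53) = 1/(-5485) = -1/5485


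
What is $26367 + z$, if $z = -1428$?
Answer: $24939$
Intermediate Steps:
$26367 + z = 26367 - 1428 = 24939$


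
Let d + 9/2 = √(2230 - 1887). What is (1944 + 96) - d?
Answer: 4089/2 - 7*√7 ≈ 2026.0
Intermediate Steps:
d = -9/2 + 7*√7 (d = -9/2 + √(2230 - 1887) = -9/2 + √343 = -9/2 + 7*√7 ≈ 14.020)
(1944 + 96) - d = (1944 + 96) - (-9/2 + 7*√7) = 2040 + (9/2 - 7*√7) = 4089/2 - 7*√7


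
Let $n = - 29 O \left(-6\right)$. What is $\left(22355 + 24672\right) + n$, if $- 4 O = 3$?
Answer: $\frac{93793}{2} \approx 46897.0$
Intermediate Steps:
$O = - \frac{3}{4}$ ($O = \left(- \frac{1}{4}\right) 3 = - \frac{3}{4} \approx -0.75$)
$n = - \frac{261}{2}$ ($n = \left(-29\right) \left(- \frac{3}{4}\right) \left(-6\right) = \frac{87}{4} \left(-6\right) = - \frac{261}{2} \approx -130.5$)
$\left(22355 + 24672\right) + n = \left(22355 + 24672\right) - \frac{261}{2} = 47027 - \frac{261}{2} = \frac{93793}{2}$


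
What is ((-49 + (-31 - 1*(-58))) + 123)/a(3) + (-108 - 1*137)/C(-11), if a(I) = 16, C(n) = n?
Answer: 5031/176 ≈ 28.585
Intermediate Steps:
((-49 + (-31 - 1*(-58))) + 123)/a(3) + (-108 - 1*137)/C(-11) = ((-49 + (-31 - 1*(-58))) + 123)/16 + (-108 - 1*137)/(-11) = ((-49 + (-31 + 58)) + 123)*(1/16) + (-108 - 137)*(-1/11) = ((-49 + 27) + 123)*(1/16) - 245*(-1/11) = (-22 + 123)*(1/16) + 245/11 = 101*(1/16) + 245/11 = 101/16 + 245/11 = 5031/176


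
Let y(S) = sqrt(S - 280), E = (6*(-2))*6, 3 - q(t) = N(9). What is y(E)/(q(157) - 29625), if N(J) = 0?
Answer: -2*I*sqrt(22)/14811 ≈ -0.00063337*I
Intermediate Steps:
q(t) = 3 (q(t) = 3 - 1*0 = 3 + 0 = 3)
E = -72 (E = -12*6 = -72)
y(S) = sqrt(-280 + S)
y(E)/(q(157) - 29625) = sqrt(-280 - 72)/(3 - 29625) = sqrt(-352)/(-29622) = (4*I*sqrt(22))*(-1/29622) = -2*I*sqrt(22)/14811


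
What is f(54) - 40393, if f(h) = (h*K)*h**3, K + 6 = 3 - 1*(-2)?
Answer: -8543449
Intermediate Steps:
K = -1 (K = -6 + (3 - 1*(-2)) = -6 + (3 + 2) = -6 + 5 = -1)
f(h) = -h**4 (f(h) = (h*(-1))*h**3 = (-h)*h**3 = -h**4)
f(54) - 40393 = -1*54**4 - 40393 = -1*8503056 - 40393 = -8503056 - 40393 = -8543449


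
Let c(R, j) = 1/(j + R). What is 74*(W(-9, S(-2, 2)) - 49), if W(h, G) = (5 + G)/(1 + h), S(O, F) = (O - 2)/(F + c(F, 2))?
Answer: -131609/36 ≈ -3655.8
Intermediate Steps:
c(R, j) = 1/(R + j)
S(O, F) = (-2 + O)/(F + 1/(2 + F)) (S(O, F) = (O - 2)/(F + 1/(F + 2)) = (-2 + O)/(F + 1/(2 + F)))
W(h, G) = (5 + G)/(1 + h)
74*(W(-9, S(-2, 2)) - 49) = 74*((5 + (-2 - 2)*(2 + 2)/(1 + 2*(2 + 2)))/(1 - 9) - 49) = 74*((5 - 4*4/(1 + 2*4))/(-8) - 49) = 74*(-(5 - 4*4/(1 + 8))/8 - 49) = 74*(-(5 - 4*4/9)/8 - 49) = 74*(-(5 + (⅑)*(-4)*4)/8 - 49) = 74*(-(5 - 16/9)/8 - 49) = 74*(-⅛*29/9 - 49) = 74*(-29/72 - 49) = 74*(-3557/72) = -131609/36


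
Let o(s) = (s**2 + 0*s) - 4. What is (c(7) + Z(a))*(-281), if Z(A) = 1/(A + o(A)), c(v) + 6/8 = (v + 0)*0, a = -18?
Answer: 126731/604 ≈ 209.82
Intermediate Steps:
o(s) = -4 + s**2 (o(s) = (s**2 + 0) - 4 = s**2 - 4 = -4 + s**2)
c(v) = -3/4 (c(v) = -3/4 + (v + 0)*0 = -3/4 + v*0 = -3/4 + 0 = -3/4)
Z(A) = 1/(-4 + A + A**2) (Z(A) = 1/(A + (-4 + A**2)) = 1/(-4 + A + A**2))
(c(7) + Z(a))*(-281) = (-3/4 + 1/(-4 - 18 + (-18)**2))*(-281) = (-3/4 + 1/(-4 - 18 + 324))*(-281) = (-3/4 + 1/302)*(-281) = -451/604*(-281) = 126731/604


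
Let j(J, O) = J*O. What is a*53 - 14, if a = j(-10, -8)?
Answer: 4226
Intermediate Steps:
a = 80 (a = -10*(-8) = 80)
a*53 - 14 = 80*53 - 14 = 4240 - 14 = 4226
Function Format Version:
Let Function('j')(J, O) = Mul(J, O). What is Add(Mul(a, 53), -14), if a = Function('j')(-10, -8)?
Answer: 4226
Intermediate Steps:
a = 80 (a = Mul(-10, -8) = 80)
Add(Mul(a, 53), -14) = Add(Mul(80, 53), -14) = Add(4240, -14) = 4226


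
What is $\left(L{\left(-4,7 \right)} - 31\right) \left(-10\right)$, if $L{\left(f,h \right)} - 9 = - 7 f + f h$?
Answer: $220$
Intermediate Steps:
$L{\left(f,h \right)} = 9 - 7 f + f h$ ($L{\left(f,h \right)} = 9 + \left(- 7 f + f h\right) = 9 - 7 f + f h$)
$\left(L{\left(-4,7 \right)} - 31\right) \left(-10\right) = \left(\left(9 - -28 - 28\right) - 31\right) \left(-10\right) = \left(\left(9 + 28 - 28\right) - 31\right) \left(-10\right) = \left(9 - 31\right) \left(-10\right) = \left(-22\right) \left(-10\right) = 220$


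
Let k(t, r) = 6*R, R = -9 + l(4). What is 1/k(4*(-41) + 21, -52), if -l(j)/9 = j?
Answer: -1/270 ≈ -0.0037037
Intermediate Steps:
l(j) = -9*j
R = -45 (R = -9 - 9*4 = -9 - 36 = -45)
k(t, r) = -270 (k(t, r) = 6*(-45) = -270)
1/k(4*(-41) + 21, -52) = 1/(-270) = -1/270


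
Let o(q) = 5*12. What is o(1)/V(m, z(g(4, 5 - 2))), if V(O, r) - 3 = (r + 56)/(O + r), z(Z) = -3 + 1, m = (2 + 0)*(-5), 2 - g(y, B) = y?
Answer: -40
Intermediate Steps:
g(y, B) = 2 - y
o(q) = 60
m = -10 (m = 2*(-5) = -10)
z(Z) = -2
V(O, r) = 3 + (56 + r)/(O + r) (V(O, r) = 3 + (r + 56)/(O + r) = 3 + (56 + r)/(O + r))
o(1)/V(m, z(g(4, 5 - 2))) = 60/(((56 + 3*(-10) + 4*(-2))/(-10 - 2))) = 60/(((56 - 30 - 8)/(-12))) = 60/((-1/12*18)) = 60/(-3/2) = 60*(-⅔) = -40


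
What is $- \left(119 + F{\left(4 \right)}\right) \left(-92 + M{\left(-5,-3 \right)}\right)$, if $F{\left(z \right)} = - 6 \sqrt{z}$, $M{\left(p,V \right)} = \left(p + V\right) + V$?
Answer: $11021$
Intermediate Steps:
$M{\left(p,V \right)} = p + 2 V$ ($M{\left(p,V \right)} = \left(V + p\right) + V = p + 2 V$)
$- \left(119 + F{\left(4 \right)}\right) \left(-92 + M{\left(-5,-3 \right)}\right) = - \left(119 - 6 \sqrt{4}\right) \left(-92 + \left(-5 + 2 \left(-3\right)\right)\right) = - \left(119 - 12\right) \left(-92 - 11\right) = - 107 \left(-103\right) = \left(-1\right) \left(-11021\right) = 11021$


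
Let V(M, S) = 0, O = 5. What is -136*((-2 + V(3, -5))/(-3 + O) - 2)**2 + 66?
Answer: -1158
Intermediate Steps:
-136*((-2 + V(3, -5))/(-3 + O) - 2)**2 + 66 = -136*((-2 + 0)/(-3 + 5) - 2)**2 + 66 = -136*(-2/2 - 2)**2 + 66 = -136*(-2*1/2 - 2)**2 + 66 = -136*(-1 - 2)**2 + 66 = -136*(-3)**2 + 66 = -136*9 + 66 = -1224 + 66 = -1158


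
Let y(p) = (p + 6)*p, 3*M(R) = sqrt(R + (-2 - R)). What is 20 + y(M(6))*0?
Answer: 20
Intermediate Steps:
M(R) = I*sqrt(2)/3 (M(R) = sqrt(R + (-2 - R))/3 = sqrt(-2)/3 = (I*sqrt(2))/3 = I*sqrt(2)/3)
y(p) = p*(6 + p) (y(p) = (6 + p)*p = p*(6 + p))
20 + y(M(6))*0 = 20 + ((I*sqrt(2)/3)*(6 + I*sqrt(2)/3))*0 = 20 + (I*sqrt(2)*(6 + I*sqrt(2)/3)/3)*0 = 20 + 0 = 20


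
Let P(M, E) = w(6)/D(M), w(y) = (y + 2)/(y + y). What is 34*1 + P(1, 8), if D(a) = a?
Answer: 104/3 ≈ 34.667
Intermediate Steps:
w(y) = (2 + y)/(2*y) (w(y) = (2 + y)/((2*y)) = (2 + y)*(1/(2*y)) = (2 + y)/(2*y))
P(M, E) = 2/(3*M) (P(M, E) = ((½)*(2 + 6)/6)/M = ((½)*(⅙)*8)/M = 2/(3*M))
34*1 + P(1, 8) = 34*1 + (⅔)/1 = 34 + (⅔)*1 = 34 + ⅔ = 104/3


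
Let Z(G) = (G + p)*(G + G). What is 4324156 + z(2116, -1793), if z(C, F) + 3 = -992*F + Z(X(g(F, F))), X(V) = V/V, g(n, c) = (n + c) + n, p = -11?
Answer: 6102789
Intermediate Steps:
g(n, c) = c + 2*n (g(n, c) = (c + n) + n = c + 2*n)
X(V) = 1
Z(G) = 2*G*(-11 + G) (Z(G) = (G - 11)*(G + G) = (-11 + G)*(2*G) = 2*G*(-11 + G))
z(C, F) = -23 - 992*F (z(C, F) = -3 + (-992*F + 2*1*(-11 + 1)) = -3 + (-992*F + 2*1*(-10)) = -3 + (-992*F - 20) = -3 + (-20 - 992*F) = -23 - 992*F)
4324156 + z(2116, -1793) = 4324156 + (-23 - 992*(-1793)) = 4324156 + (-23 + 1778656) = 4324156 + 1778633 = 6102789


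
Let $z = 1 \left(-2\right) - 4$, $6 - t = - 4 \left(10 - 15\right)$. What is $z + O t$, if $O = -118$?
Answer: $1646$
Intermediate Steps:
$t = -14$ ($t = 6 - - 4 \left(10 - 15\right) = 6 - \left(-4\right) \left(-5\right) = 6 - 20 = -14$)
$z = -6$ ($z = -2 - 4 = -6$)
$z + O t = -6 - -1652 = -6 + 1652 = 1646$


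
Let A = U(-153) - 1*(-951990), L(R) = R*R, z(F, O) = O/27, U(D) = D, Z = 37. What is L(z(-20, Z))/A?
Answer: 1369/693889173 ≈ 1.9729e-6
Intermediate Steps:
z(F, O) = O/27 (z(F, O) = O*(1/27) = O/27)
L(R) = R**2
A = 951837 (A = -153 - 1*(-951990) = -153 + 951990 = 951837)
L(z(-20, Z))/A = ((1/27)*37)**2/951837 = (37/27)**2*(1/951837) = (1369/729)*(1/951837) = 1369/693889173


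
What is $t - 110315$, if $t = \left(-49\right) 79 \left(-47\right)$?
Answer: $71622$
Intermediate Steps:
$t = 181937$ ($t = \left(-3871\right) \left(-47\right) = 181937$)
$t - 110315 = 181937 - 110315 = 71622$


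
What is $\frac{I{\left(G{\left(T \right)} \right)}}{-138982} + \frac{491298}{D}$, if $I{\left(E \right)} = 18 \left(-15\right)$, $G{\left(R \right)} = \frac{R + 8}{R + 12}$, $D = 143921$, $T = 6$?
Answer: $\frac{34160218653}{10001214211} \approx 3.4156$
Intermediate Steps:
$G{\left(R \right)} = \frac{8 + R}{12 + R}$
$I{\left(E \right)} = -270$
$\frac{I{\left(G{\left(T \right)} \right)}}{-138982} + \frac{491298}{D} = - \frac{270}{-138982} + \frac{491298}{143921} = \left(-270\right) \left(- \frac{1}{138982}\right) + 491298 \cdot \frac{1}{143921} = \frac{135}{69491} + \frac{491298}{143921} = \frac{34160218653}{10001214211}$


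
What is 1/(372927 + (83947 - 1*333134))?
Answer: 1/123740 ≈ 8.0815e-6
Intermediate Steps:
1/(372927 + (83947 - 1*333134)) = 1/(372927 + (83947 - 333134)) = 1/(372927 - 249187) = 1/123740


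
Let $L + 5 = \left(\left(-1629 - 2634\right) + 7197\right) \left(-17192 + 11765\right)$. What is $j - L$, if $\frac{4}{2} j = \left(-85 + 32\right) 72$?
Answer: $15920915$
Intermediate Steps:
$j = -1908$ ($j = \frac{\left(-85 + 32\right) 72}{2} = \frac{\left(-53\right) 72}{2} = \frac{1}{2} \left(-3816\right) = -1908$)
$L = -15922823$ ($L = -5 + \left(\left(-1629 - 2634\right) + 7197\right) \left(-17192 + 11765\right) = -5 + \left(-4263 + 7197\right) \left(-5427\right) = -5 + 2934 \left(-5427\right) = -5 - 15922818 = -15922823$)
$j - L = -1908 - -15922823 = -1908 + 15922823 = 15920915$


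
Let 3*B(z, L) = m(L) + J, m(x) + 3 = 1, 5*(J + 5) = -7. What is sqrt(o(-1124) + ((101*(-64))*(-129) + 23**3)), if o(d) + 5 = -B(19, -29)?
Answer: 2*sqrt(5287630)/5 ≈ 919.79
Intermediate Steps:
J = -32/5 (J = -5 + (1/5)*(-7) = -5 - 7/5 = -32/5 ≈ -6.4000)
m(x) = -2 (m(x) = -3 + 1 = -2)
B(z, L) = -14/5 (B(z, L) = (-2 - 32/5)/3 = (1/3)*(-42/5) = -14/5)
o(d) = -11/5 (o(d) = -5 - 1*(-14/5) = -5 + 14/5 = -11/5)
sqrt(o(-1124) + ((101*(-64))*(-129) + 23**3)) = sqrt(-11/5 + ((101*(-64))*(-129) + 23**3)) = sqrt(-11/5 + (-6464*(-129) + 12167)) = sqrt(-11/5 + (833856 + 12167)) = sqrt(-11/5 + 846023) = sqrt(4230104/5) = 2*sqrt(5287630)/5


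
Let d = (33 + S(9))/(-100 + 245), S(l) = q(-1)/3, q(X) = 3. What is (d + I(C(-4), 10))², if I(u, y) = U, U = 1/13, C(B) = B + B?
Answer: 344569/3553225 ≈ 0.096974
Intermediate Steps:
S(l) = 1 (S(l) = 3/3 = 3*(⅓) = 1)
C(B) = 2*B
U = 1/13 ≈ 0.076923
I(u, y) = 1/13
d = 34/145 (d = (33 + 1)/(-100 + 245) = 34/145 ≈ 0.23448)
(d + I(C(-4), 10))² = (34/145 + 1/13)² = (587/1885)² = 344569/3553225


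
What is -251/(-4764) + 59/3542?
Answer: 585059/8437044 ≈ 0.069344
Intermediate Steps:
-251/(-4764) + 59/3542 = -251*(-1/4764) + 59*(1/3542) = 251/4764 + 59/3542 = 585059/8437044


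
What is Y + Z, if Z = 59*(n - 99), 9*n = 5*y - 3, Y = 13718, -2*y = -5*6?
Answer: 8349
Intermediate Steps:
y = 15 (y = -(-5)*6/2 = -½*(-30) = 15)
n = 8 (n = (5*15 - 3)/9 = (75 - 3)/9 = (⅑)*72 = 8)
Z = -5369 (Z = 59*(8 - 99) = 59*(-91) = -5369)
Y + Z = 13718 - 5369 = 8349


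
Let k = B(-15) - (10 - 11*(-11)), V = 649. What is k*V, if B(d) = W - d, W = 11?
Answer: -68145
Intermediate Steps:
B(d) = 11 - d
k = -105 (k = (11 - 1*(-15)) - (10 - 11*(-11)) = (11 + 15) - (10 + 121) = 26 - 1*131 = 26 - 131 = -105)
k*V = -105*649 = -68145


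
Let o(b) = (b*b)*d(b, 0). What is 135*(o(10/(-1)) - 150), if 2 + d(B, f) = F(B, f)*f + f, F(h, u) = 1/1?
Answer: -47250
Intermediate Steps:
F(h, u) = 1
d(B, f) = -2 + 2*f (d(B, f) = -2 + (1*f + f) = -2 + (f + f) = -2 + 2*f)
o(b) = -2*b² (o(b) = (b*b)*(-2 + 2*0) = b²*(-2 + 0) = b²*(-2) = -2*b²)
135*(o(10/(-1)) - 150) = 135*(-2*(10/(-1))² - 150) = 135*(-2*(10*(-1))² - 150) = 135*(-2*(-10)² - 150) = 135*(-2*100 - 150) = 135*(-200 - 150) = 135*(-350) = -47250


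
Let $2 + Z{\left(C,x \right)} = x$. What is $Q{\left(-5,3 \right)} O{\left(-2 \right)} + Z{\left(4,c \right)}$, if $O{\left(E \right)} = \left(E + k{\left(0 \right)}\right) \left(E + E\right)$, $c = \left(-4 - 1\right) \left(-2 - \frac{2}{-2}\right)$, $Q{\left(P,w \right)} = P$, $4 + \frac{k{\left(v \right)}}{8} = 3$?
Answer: $-197$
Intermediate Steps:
$k{\left(v \right)} = -8$ ($k{\left(v \right)} = -32 + 8 \cdot 3 = -32 + 24 = -8$)
$c = 5$ ($c = - 5 \left(-2 - -1\right) = - 5 \left(-2 + 1\right) = \left(-5\right) \left(-1\right) = 5$)
$Z{\left(C,x \right)} = -2 + x$
$O{\left(E \right)} = 2 E \left(-8 + E\right)$ ($O{\left(E \right)} = \left(E - 8\right) \left(E + E\right) = \left(-8 + E\right) 2 E = 2 E \left(-8 + E\right)$)
$Q{\left(-5,3 \right)} O{\left(-2 \right)} + Z{\left(4,c \right)} = - 5 \cdot 2 \left(-2\right) \left(-8 - 2\right) + \left(-2 + 5\right) = - 5 \cdot 2 \left(-2\right) \left(-10\right) + 3 = \left(-5\right) 40 + 3 = -200 + 3 = -197$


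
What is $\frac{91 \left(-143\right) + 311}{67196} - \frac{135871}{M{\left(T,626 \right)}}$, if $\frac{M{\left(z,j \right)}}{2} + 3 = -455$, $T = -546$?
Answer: $\frac{2279588171}{15387884} \approx 148.14$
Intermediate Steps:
$M{\left(z,j \right)} = -916$ ($M{\left(z,j \right)} = -6 + 2 \left(-455\right) = -6 - 910 = -916$)
$\frac{91 \left(-143\right) + 311}{67196} - \frac{135871}{M{\left(T,626 \right)}} = \frac{91 \left(-143\right) + 311}{67196} - \frac{135871}{-916} = \left(-13013 + 311\right) \frac{1}{67196} - - \frac{135871}{916} = \left(-12702\right) \frac{1}{67196} + \frac{135871}{916} = - \frac{6351}{33598} + \frac{135871}{916} = \frac{2279588171}{15387884}$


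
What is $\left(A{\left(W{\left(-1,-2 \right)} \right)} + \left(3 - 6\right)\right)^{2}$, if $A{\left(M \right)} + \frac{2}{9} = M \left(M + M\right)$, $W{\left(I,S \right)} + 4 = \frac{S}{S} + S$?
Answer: $\frac{177241}{81} \approx 2188.2$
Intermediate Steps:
$W{\left(I,S \right)} = -3 + S$ ($W{\left(I,S \right)} = -4 + \left(\frac{S}{S} + S\right) = -4 + \left(1 + S\right) = -3 + S$)
$A{\left(M \right)} = - \frac{2}{9} + 2 M^{2}$ ($A{\left(M \right)} = - \frac{2}{9} + M \left(M + M\right) = - \frac{2}{9} + M 2 M = - \frac{2}{9} + 2 M^{2}$)
$\left(A{\left(W{\left(-1,-2 \right)} \right)} + \left(3 - 6\right)\right)^{2} = \left(\left(- \frac{2}{9} + 2 \left(-3 - 2\right)^{2}\right) + \left(3 - 6\right)\right)^{2} = \left(\left(- \frac{2}{9} + 2 \left(-5\right)^{2}\right) + \left(3 - 6\right)\right)^{2} = \left(\left(- \frac{2}{9} + 2 \cdot 25\right) - 3\right)^{2} = \left(\left(- \frac{2}{9} + 50\right) - 3\right)^{2} = \left(\frac{448}{9} - 3\right)^{2} = \left(\frac{421}{9}\right)^{2} = \frac{177241}{81}$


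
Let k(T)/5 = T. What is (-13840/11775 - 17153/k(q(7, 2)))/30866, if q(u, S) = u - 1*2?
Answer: -8092903/363447150 ≈ -0.022267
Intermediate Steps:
q(u, S) = -2 + u (q(u, S) = u - 2 = -2 + u)
k(T) = 5*T
(-13840/11775 - 17153/k(q(7, 2)))/30866 = (-13840/11775 - 17153*1/(5*(-2 + 7)))/30866 = (-13840*1/11775 - 17153/(5*5))*(1/30866) = (-2768/2355 - 17153/25)*(1/30866) = -8092903/11775*1/30866 = -8092903/363447150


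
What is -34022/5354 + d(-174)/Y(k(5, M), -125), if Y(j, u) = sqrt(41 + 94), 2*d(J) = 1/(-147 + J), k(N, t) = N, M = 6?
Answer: -17011/2677 - sqrt(15)/28890 ≈ -6.3546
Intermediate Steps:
d(J) = 1/(2*(-147 + J))
Y(j, u) = 3*sqrt(15) (Y(j, u) = sqrt(135) = 3*sqrt(15))
-34022/5354 + d(-174)/Y(k(5, M), -125) = -34022/5354 + (1/(2*(-147 - 174)))/((3*sqrt(15))) = -34022*1/5354 + ((1/2)/(-321))*(sqrt(15)/45) = -17011/2677 + ((1/2)*(-1/321))*(sqrt(15)/45) = -17011/2677 - sqrt(15)/28890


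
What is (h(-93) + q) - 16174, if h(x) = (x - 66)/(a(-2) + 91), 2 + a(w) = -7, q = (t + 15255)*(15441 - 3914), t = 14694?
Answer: 28306887659/82 ≈ 3.4521e+8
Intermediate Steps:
q = 345222123 (q = (14694 + 15255)*(15441 - 3914) = 29949*11527 = 345222123)
a(w) = -9 (a(w) = -2 - 7 = -9)
h(x) = -33/41 + x/82 (h(x) = (x - 66)/(-9 + 91) = (-66 + x)/82 = (-66 + x)*(1/82) = -33/41 + x/82)
(h(-93) + q) - 16174 = ((-33/41 + (1/82)*(-93)) + 345222123) - 16174 = ((-33/41 - 93/82) + 345222123) - 16174 = (-159/82 + 345222123) - 16174 = 28308213927/82 - 16174 = 28306887659/82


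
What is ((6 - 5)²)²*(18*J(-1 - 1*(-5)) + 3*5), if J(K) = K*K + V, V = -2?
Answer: 267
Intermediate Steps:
J(K) = -2 + K² (J(K) = K*K - 2 = K² - 2 = -2 + K²)
((6 - 5)²)²*(18*J(-1 - 1*(-5)) + 3*5) = ((6 - 5)²)²*(18*(-2 + (-1 - 1*(-5))²) + 3*5) = (1²)²*(18*(-2 + (-1 + 5)²) + 15) = 1²*(18*(-2 + 4²) + 15) = 1*(18*(-2 + 16) + 15) = 1*(18*14 + 15) = 1*(252 + 15) = 1*267 = 267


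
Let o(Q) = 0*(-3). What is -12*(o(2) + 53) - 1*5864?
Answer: -6500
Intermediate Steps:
o(Q) = 0
-12*(o(2) + 53) - 1*5864 = -12*(0 + 53) - 1*5864 = -12*53 - 5864 = -636 - 5864 = -6500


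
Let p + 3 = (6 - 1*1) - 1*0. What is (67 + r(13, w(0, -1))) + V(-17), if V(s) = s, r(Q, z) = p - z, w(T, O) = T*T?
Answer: 52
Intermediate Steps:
w(T, O) = T²
p = 2 (p = -3 + ((6 - 1*1) - 1*0) = -3 + ((6 - 1) + 0) = -3 + (5 + 0) = -3 + 5 = 2)
r(Q, z) = 2 - z
(67 + r(13, w(0, -1))) + V(-17) = (67 + (2 - 1*0²)) - 17 = (67 + (2 - 1*0)) - 17 = (67 + (2 + 0)) - 17 = (67 + 2) - 17 = 69 - 17 = 52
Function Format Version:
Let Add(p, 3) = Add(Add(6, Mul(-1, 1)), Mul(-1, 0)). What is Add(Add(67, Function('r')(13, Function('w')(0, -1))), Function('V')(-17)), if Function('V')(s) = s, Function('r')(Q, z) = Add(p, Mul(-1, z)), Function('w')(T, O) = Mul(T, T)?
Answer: 52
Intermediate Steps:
Function('w')(T, O) = Pow(T, 2)
p = 2 (p = Add(-3, Add(Add(6, Mul(-1, 1)), Mul(-1, 0))) = Add(-3, Add(Add(6, -1), 0)) = Add(-3, Add(5, 0)) = Add(-3, 5) = 2)
Function('r')(Q, z) = Add(2, Mul(-1, z))
Add(Add(67, Function('r')(13, Function('w')(0, -1))), Function('V')(-17)) = Add(Add(67, Add(2, Mul(-1, Pow(0, 2)))), -17) = Add(Add(67, Add(2, Mul(-1, 0))), -17) = Add(Add(67, Add(2, 0)), -17) = Add(Add(67, 2), -17) = Add(69, -17) = 52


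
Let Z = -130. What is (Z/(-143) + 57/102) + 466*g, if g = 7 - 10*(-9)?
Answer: 16906097/374 ≈ 45203.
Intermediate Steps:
g = 97 (g = 7 + 90 = 97)
(Z/(-143) + 57/102) + 466*g = (-130/(-143) + 57/102) + 466*97 = (-130*(-1/143) + 57*(1/102)) + 45202 = (10/11 + 19/34) + 45202 = 549/374 + 45202 = 16906097/374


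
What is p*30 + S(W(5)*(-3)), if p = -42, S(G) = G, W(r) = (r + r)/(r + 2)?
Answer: -8850/7 ≈ -1264.3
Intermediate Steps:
W(r) = 2*r/(2 + r) (W(r) = (2*r)/(2 + r) = 2*r/(2 + r))
p*30 + S(W(5)*(-3)) = -42*30 + (2*5/(2 + 5))*(-3) = -1260 + (2*5/7)*(-3) = -1260 + (2*5*(⅐))*(-3) = -1260 + (10/7)*(-3) = -1260 - 30/7 = -8850/7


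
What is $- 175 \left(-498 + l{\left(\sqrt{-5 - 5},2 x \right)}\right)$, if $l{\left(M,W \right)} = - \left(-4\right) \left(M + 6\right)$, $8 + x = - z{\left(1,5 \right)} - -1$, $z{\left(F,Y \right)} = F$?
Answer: $82950 - 700 i \sqrt{10} \approx 82950.0 - 2213.6 i$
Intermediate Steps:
$x = -8$ ($x = -8 - 0 = -8 + \left(-1 + 1\right) = -8 + 0 = -8$)
$l{\left(M,W \right)} = 24 + 4 M$ ($l{\left(M,W \right)} = - \left(-4\right) \left(6 + M\right) = - (-24 - 4 M) = 24 + 4 M$)
$- 175 \left(-498 + l{\left(\sqrt{-5 - 5},2 x \right)}\right) = - 175 \left(-498 + \left(24 + 4 \sqrt{-5 - 5}\right)\right) = - 175 \left(-498 + \left(24 + 4 \sqrt{-10}\right)\right) = - 175 \left(-498 + \left(24 + 4 i \sqrt{10}\right)\right) = - 175 \left(-474 + 4 i \sqrt{10}\right) = 82950 - 700 i \sqrt{10}$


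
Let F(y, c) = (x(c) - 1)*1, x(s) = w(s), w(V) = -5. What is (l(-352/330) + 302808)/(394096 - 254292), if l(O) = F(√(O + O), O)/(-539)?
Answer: 81606759/37677178 ≈ 2.1659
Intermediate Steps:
x(s) = -5
F(y, c) = -6 (F(y, c) = (-5 - 1)*1 = -6*1 = -6)
l(O) = 6/539 (l(O) = -6/(-539) = -6*(-1/539) = 6/539)
(l(-352/330) + 302808)/(394096 - 254292) = (6/539 + 302808)/(394096 - 254292) = (163213518/539)/139804 = (163213518/539)*(1/139804) = 81606759/37677178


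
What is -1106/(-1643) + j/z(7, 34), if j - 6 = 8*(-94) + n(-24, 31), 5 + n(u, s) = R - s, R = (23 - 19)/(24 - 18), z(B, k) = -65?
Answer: 4066862/320385 ≈ 12.694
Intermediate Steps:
R = ⅔ (R = 4/6 = 4*(⅙) = ⅔ ≈ 0.66667)
n(u, s) = -13/3 - s (n(u, s) = -5 + (⅔ - s) = -13/3 - s)
j = -2344/3 (j = 6 + (8*(-94) + (-13/3 - 1*31)) = 6 + (-752 + (-13/3 - 31)) = 6 + (-752 - 106/3) = 6 - 2362/3 = -2344/3 ≈ -781.33)
-1106/(-1643) + j/z(7, 34) = -1106/(-1643) - 2344/3/(-65) = -1106*(-1/1643) - 2344/3*(-1/65) = 1106/1643 + 2344/195 = 4066862/320385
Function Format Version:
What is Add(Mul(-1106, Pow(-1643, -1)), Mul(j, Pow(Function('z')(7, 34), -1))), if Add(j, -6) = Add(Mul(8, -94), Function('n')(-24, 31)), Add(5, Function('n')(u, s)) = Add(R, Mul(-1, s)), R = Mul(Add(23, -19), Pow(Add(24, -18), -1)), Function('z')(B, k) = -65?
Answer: Rational(4066862, 320385) ≈ 12.694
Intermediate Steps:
R = Rational(2, 3) (R = Mul(4, Pow(6, -1)) = Mul(4, Rational(1, 6)) = Rational(2, 3) ≈ 0.66667)
Function('n')(u, s) = Add(Rational(-13, 3), Mul(-1, s)) (Function('n')(u, s) = Add(-5, Add(Rational(2, 3), Mul(-1, s))) = Add(Rational(-13, 3), Mul(-1, s)))
j = Rational(-2344, 3) (j = Add(6, Add(Mul(8, -94), Add(Rational(-13, 3), Mul(-1, 31)))) = Add(6, Add(-752, Add(Rational(-13, 3), -31))) = Add(6, Add(-752, Rational(-106, 3))) = Add(6, Rational(-2362, 3)) = Rational(-2344, 3) ≈ -781.33)
Add(Mul(-1106, Pow(-1643, -1)), Mul(j, Pow(Function('z')(7, 34), -1))) = Add(Mul(-1106, Pow(-1643, -1)), Mul(Rational(-2344, 3), Pow(-65, -1))) = Add(Mul(-1106, Rational(-1, 1643)), Mul(Rational(-2344, 3), Rational(-1, 65))) = Add(Rational(1106, 1643), Rational(2344, 195)) = Rational(4066862, 320385)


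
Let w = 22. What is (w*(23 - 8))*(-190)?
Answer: -62700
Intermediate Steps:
(w*(23 - 8))*(-190) = (22*(23 - 8))*(-190) = (22*15)*(-190) = 330*(-190) = -62700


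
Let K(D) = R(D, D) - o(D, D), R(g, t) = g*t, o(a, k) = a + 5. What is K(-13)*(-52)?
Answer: -9204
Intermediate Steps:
o(a, k) = 5 + a
K(D) = -5 + D² - D (K(D) = D*D - (5 + D) = D² + (-5 - D) = -5 + D² - D)
K(-13)*(-52) = (-5 + (-13)² - 1*(-13))*(-52) = (-5 + 169 + 13)*(-52) = 177*(-52) = -9204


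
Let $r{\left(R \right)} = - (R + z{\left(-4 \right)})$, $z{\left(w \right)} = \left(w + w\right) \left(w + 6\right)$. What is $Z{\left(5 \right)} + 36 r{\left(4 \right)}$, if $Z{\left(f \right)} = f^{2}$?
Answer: $457$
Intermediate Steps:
$z{\left(w \right)} = 2 w \left(6 + w\right)$
$r{\left(R \right)} = 16 - R$ ($r{\left(R \right)} = - (R + 2 \left(-4\right) \left(6 - 4\right)) = - (R + 2 \left(-4\right) 2) = - (R - 16) = - (-16 + R) = 16 - R$)
$Z{\left(5 \right)} + 36 r{\left(4 \right)} = 5^{2} + 36 \left(16 - 4\right) = 25 + 36 \left(16 - 4\right) = 25 + 36 \cdot 12 = 25 + 432 = 457$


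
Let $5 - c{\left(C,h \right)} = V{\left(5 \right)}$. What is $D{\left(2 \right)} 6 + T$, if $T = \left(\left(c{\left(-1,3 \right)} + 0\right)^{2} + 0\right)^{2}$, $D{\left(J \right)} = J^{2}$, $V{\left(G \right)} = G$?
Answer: $24$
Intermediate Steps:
$c{\left(C,h \right)} = 0$ ($c{\left(C,h \right)} = 5 - 5 = 0$)
$T = 0$ ($T = \left(\left(0 + 0\right)^{2} + 0\right)^{2} = \left(0^{2} + 0\right)^{2} = \left(0 + 0\right)^{2} = 0^{2} = 0$)
$D{\left(2 \right)} 6 + T = 2^{2} \cdot 6 + 0 = 4 \cdot 6 + 0 = 24 + 0 = 24$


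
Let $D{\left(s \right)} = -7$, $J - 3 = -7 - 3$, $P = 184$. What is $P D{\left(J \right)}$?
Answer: $-1288$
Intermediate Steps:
$J = -7$ ($J = 3 - 10 = -7$)
$P D{\left(J \right)} = 184 \left(-7\right) = -1288$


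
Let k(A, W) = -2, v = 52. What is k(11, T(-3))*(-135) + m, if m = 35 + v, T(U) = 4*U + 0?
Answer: 357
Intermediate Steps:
T(U) = 4*U
m = 87 (m = 35 + 52 = 87)
k(11, T(-3))*(-135) + m = -2*(-135) + 87 = 270 + 87 = 357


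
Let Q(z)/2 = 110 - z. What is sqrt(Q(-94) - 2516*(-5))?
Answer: 2*sqrt(3247) ≈ 113.96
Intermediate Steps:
Q(z) = 220 - 2*z (Q(z) = 2*(110 - z) = 220 - 2*z)
sqrt(Q(-94) - 2516*(-5)) = sqrt((220 - 2*(-94)) - 2516*(-5)) = sqrt((220 + 188) + 12580) = sqrt(408 + 12580) = sqrt(12988) = 2*sqrt(3247)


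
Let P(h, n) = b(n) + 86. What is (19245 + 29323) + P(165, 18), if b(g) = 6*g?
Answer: 48762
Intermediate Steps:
P(h, n) = 86 + 6*n (P(h, n) = 6*n + 86 = 86 + 6*n)
(19245 + 29323) + P(165, 18) = (19245 + 29323) + (86 + 6*18) = 48568 + (86 + 108) = 48568 + 194 = 48762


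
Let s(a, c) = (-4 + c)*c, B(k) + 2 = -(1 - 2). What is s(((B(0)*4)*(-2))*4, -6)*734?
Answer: 44040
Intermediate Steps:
B(k) = -1 (B(k) = -2 - (1 - 2) = -2 - 1*(-1) = -2 + 1 = -1)
s(a, c) = c*(-4 + c)
s(((B(0)*4)*(-2))*4, -6)*734 = -6*(-4 - 6)*734 = -6*(-10)*734 = 60*734 = 44040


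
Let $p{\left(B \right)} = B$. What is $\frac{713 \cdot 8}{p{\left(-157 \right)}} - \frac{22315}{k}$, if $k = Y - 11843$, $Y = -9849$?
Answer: $- \frac{120227713}{3405644} \approx -35.302$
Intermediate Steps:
$k = -21692$ ($k = -9849 - 11843 = -21692$)
$\frac{713 \cdot 8}{p{\left(-157 \right)}} - \frac{22315}{k} = \frac{713 \cdot 8}{-157} - \frac{22315}{-21692} = 5704 \left(- \frac{1}{157}\right) - - \frac{22315}{21692} = - \frac{5704}{157} + \frac{22315}{21692} = - \frac{120227713}{3405644}$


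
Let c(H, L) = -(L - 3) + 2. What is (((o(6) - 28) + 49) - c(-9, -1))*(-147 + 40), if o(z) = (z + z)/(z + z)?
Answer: -1712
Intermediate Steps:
c(H, L) = 5 - L (c(H, L) = -(-3 + L) + 2 = (3 - L) + 2 = 5 - L)
o(z) = 1 (o(z) = (2*z)/((2*z)) = (2*z)*(1/(2*z)) = 1)
(((o(6) - 28) + 49) - c(-9, -1))*(-147 + 40) = (((1 - 28) + 49) - (5 - 1*(-1)))*(-147 + 40) = ((-27 + 49) - (5 + 1))*(-107) = (22 - 1*6)*(-107) = (22 - 6)*(-107) = 16*(-107) = -1712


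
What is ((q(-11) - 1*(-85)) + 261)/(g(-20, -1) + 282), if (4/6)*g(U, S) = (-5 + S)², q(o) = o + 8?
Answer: 49/48 ≈ 1.0208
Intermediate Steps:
q(o) = 8 + o
g(U, S) = 3*(-5 + S)²/2
((q(-11) - 1*(-85)) + 261)/(g(-20, -1) + 282) = (((8 - 11) - 1*(-85)) + 261)/(3*(-5 - 1)²/2 + 282) = ((-3 + 85) + 261)/((3/2)*(-6)² + 282) = (82 + 261)/((3/2)*36 + 282) = 343/(54 + 282) = 343/336 = 343*(1/336) = 49/48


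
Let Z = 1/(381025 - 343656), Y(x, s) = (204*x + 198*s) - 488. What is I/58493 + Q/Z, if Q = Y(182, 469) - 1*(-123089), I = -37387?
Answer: 552119701572560/58493 ≈ 9.4391e+9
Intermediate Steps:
Y(x, s) = -488 + 198*s + 204*x (Y(x, s) = (198*s + 204*x) - 488 = -488 + 198*s + 204*x)
Q = 252591 (Q = (-488 + 198*469 + 204*182) - 1*(-123089) = (-488 + 92862 + 37128) + 123089 = 129502 + 123089 = 252591)
Z = 1/37369 ≈ 2.6760e-5
I/58493 + Q/Z = -37387/58493 + 252591/(1/37369) = -37387*1/58493 + 252591*37369 = -37387/58493 + 9439073079 = 552119701572560/58493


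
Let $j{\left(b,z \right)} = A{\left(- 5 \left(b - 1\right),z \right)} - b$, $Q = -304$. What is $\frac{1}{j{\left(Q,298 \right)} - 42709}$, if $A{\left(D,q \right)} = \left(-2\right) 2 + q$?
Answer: $- \frac{1}{42111} \approx -2.3747 \cdot 10^{-5}$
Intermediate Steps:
$A{\left(D,q \right)} = -4 + q$
$j{\left(b,z \right)} = -4 + z - b$ ($j{\left(b,z \right)} = \left(-4 + z\right) - b = -4 + z - b$)
$\frac{1}{j{\left(Q,298 \right)} - 42709} = \frac{1}{\left(-4 + 298 - -304\right) - 42709} = \frac{1}{\left(-4 + 298 + 304\right) - 42709} = \frac{1}{598 - 42709} = \frac{1}{-42111} = - \frac{1}{42111}$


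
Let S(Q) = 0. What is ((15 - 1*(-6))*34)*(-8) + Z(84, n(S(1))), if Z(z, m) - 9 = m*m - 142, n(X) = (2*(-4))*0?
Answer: -5845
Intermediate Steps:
n(X) = 0 (n(X) = -8*0 = 0)
Z(z, m) = -133 + m² (Z(z, m) = 9 + (m*m - 142) = 9 + (m² - 142) = 9 + (-142 + m²) = -133 + m²)
((15 - 1*(-6))*34)*(-8) + Z(84, n(S(1))) = ((15 - 1*(-6))*34)*(-8) + (-133 + 0²) = ((15 + 6)*34)*(-8) + (-133 + 0) = (21*34)*(-8) - 133 = 714*(-8) - 133 = -5712 - 133 = -5845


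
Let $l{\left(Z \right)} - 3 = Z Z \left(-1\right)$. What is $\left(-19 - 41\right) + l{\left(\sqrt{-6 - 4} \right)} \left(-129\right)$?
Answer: $-1737$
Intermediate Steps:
$l{\left(Z \right)} = 3 - Z^{2}$ ($l{\left(Z \right)} = 3 + Z Z \left(-1\right) = 3 + Z^{2} \left(-1\right) = 3 - Z^{2}$)
$\left(-19 - 41\right) + l{\left(\sqrt{-6 - 4} \right)} \left(-129\right) = \left(-19 - 41\right) + \left(3 - \left(\sqrt{-6 - 4}\right)^{2}\right) \left(-129\right) = -60 + \left(3 - \left(\sqrt{-10}\right)^{2}\right) \left(-129\right) = -60 + \left(3 - \left(i \sqrt{10}\right)^{2}\right) \left(-129\right) = -60 + \left(3 - -10\right) \left(-129\right) = -60 + \left(3 + 10\right) \left(-129\right) = -60 + 13 \left(-129\right) = -60 - 1677 = -1737$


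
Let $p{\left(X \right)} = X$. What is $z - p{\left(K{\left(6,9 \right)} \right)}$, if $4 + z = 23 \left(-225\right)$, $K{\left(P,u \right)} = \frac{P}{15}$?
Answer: $- \frac{25897}{5} \approx -5179.4$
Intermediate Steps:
$K{\left(P,u \right)} = \frac{P}{15}$ ($K{\left(P,u \right)} = P \frac{1}{15} = \frac{P}{15}$)
$z = -5179$ ($z = -4 + 23 \left(-225\right) = -4 - 5175 = -5179$)
$z - p{\left(K{\left(6,9 \right)} \right)} = -5179 - \frac{1}{15} \cdot 6 = -5179 - \frac{2}{5} = - \frac{25897}{5}$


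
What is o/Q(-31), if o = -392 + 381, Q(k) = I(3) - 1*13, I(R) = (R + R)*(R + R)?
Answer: -11/23 ≈ -0.47826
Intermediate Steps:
I(R) = 4*R**2 (I(R) = (2*R)*(2*R) = 4*R**2)
Q(k) = 23 (Q(k) = 4*3**2 - 1*13 = 4*9 - 13 = 36 - 13 = 23)
o = -11
o/Q(-31) = -11/23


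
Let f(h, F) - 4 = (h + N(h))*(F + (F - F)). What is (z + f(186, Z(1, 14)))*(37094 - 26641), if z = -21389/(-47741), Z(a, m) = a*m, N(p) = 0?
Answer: 1301711222401/47741 ≈ 2.7266e+7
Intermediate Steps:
z = 21389/47741 (z = -21389*(-1/47741) = 21389/47741 ≈ 0.44802)
f(h, F) = 4 + F*h (f(h, F) = 4 + (h + 0)*(F + (F - F)) = 4 + h*(F + 0) = 4 + h*F = 4 + F*h)
(z + f(186, Z(1, 14)))*(37094 - 26641) = (21389/47741 + (4 + (1*14)*186))*(37094 - 26641) = (21389/47741 + (4 + 14*186))*10453 = (21389/47741 + (4 + 2604))*10453 = (21389/47741 + 2608)*10453 = (124529917/47741)*10453 = 1301711222401/47741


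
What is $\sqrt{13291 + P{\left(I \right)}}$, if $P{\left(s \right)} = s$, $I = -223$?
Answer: $66 \sqrt{3} \approx 114.32$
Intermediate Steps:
$\sqrt{13291 + P{\left(I \right)}} = \sqrt{13291 - 223} = \sqrt{13068} = 66 \sqrt{3}$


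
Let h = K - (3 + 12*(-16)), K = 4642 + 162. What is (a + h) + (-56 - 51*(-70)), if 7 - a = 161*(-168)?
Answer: 35562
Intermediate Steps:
K = 4804
a = 27055 (a = 7 - 161*(-168) = 7 - 1*(-27048) = 7 + 27048 = 27055)
h = 4993 (h = 4804 - (3 + 12*(-16)) = 4804 - (3 - 192) = 4804 - 1*(-189) = 4804 + 189 = 4993)
(a + h) + (-56 - 51*(-70)) = (27055 + 4993) + (-56 - 51*(-70)) = 32048 + (-56 + 3570) = 32048 + 3514 = 35562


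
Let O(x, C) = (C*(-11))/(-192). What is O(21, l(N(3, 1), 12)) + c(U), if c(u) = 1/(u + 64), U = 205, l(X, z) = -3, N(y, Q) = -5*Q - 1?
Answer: -2895/17216 ≈ -0.16816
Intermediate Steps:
N(y, Q) = -1 - 5*Q
O(x, C) = 11*C/192 (O(x, C) = -11*C*(-1/192) = 11*C/192)
c(u) = 1/(64 + u)
O(21, l(N(3, 1), 12)) + c(U) = (11/192)*(-3) + 1/(64 + 205) = -11/64 + 1/269 = -2895/17216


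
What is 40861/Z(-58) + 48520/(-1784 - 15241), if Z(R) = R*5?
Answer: -978937/6810 ≈ -143.75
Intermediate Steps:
Z(R) = 5*R
40861/Z(-58) + 48520/(-1784 - 15241) = 40861/((5*(-58))) + 48520/(-1784 - 15241) = 40861/(-290) + 48520/(-17025) = 40861*(-1/290) + 48520*(-1/17025) = -1409/10 - 9704/3405 = -978937/6810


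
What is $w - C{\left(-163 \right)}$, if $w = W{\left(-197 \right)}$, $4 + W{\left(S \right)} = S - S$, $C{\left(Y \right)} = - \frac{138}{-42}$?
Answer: $- \frac{51}{7} \approx -7.2857$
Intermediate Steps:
$C{\left(Y \right)} = \frac{23}{7}$ ($C{\left(Y \right)} = \left(-138\right) \left(- \frac{1}{42}\right) = \frac{23}{7}$)
$W{\left(S \right)} = -4$ ($W{\left(S \right)} = -4 + \left(S - S\right) = -4 + 0 = -4$)
$w = -4$
$w - C{\left(-163 \right)} = -4 - \frac{23}{7} = - \frac{51}{7}$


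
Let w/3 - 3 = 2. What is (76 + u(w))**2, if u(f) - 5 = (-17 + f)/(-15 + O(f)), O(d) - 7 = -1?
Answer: 534361/81 ≈ 6597.0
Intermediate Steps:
w = 15 (w = 9 + 3*2 = 9 + 6 = 15)
O(d) = 6 (O(d) = 7 - 1 = 6)
u(f) = 62/9 - f/9 (u(f) = 5 + (-17 + f)/(-15 + 6) = 5 + (-17 + f)/(-9) = 5 + (-17 + f)*(-1/9) = 5 + (17/9 - f/9) = 62/9 - f/9)
(76 + u(w))**2 = (76 + (62/9 - 1/9*15))**2 = (76 + (62/9 - 5/3))**2 = (76 + 47/9)**2 = (731/9)**2 = 534361/81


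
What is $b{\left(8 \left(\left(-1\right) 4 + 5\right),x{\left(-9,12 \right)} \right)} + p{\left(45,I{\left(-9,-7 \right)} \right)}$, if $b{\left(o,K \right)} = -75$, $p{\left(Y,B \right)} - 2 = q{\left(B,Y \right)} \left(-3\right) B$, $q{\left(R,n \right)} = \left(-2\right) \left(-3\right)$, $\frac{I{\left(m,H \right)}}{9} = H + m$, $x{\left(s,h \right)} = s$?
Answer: $2519$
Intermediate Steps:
$I{\left(m,H \right)} = 9 H + 9 m$ ($I{\left(m,H \right)} = 9 \left(H + m\right) = 9 H + 9 m$)
$q{\left(R,n \right)} = 6$
$p{\left(Y,B \right)} = 2 - 18 B$ ($p{\left(Y,B \right)} = 2 + 6 \left(-3\right) B = 2 - 18 B$)
$b{\left(8 \left(\left(-1\right) 4 + 5\right),x{\left(-9,12 \right)} \right)} + p{\left(45,I{\left(-9,-7 \right)} \right)} = -75 - \left(-2 + 18 \left(9 \left(-7\right) + 9 \left(-9\right)\right)\right) = -75 - \left(-2 + 18 \left(-63 - 81\right)\right) = -75 + \left(2 - -2592\right) = -75 + \left(2 + 2592\right) = -75 + 2594 = 2519$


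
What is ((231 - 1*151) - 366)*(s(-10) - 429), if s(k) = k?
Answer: 125554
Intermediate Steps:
((231 - 1*151) - 366)*(s(-10) - 429) = ((231 - 1*151) - 366)*(-10 - 429) = ((231 - 151) - 366)*(-439) = (80 - 366)*(-439) = -286*(-439) = 125554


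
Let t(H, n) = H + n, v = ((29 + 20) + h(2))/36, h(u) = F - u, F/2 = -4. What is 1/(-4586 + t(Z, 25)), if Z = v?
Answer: -12/54719 ≈ -0.00021930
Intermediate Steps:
F = -8 (F = 2*(-4) = -8)
h(u) = -8 - u
v = 13/12 (v = ((29 + 20) + (-8 - 1*2))/36 = (49 + (-8 - 2))*(1/36) = (49 - 10)*(1/36) = 39*(1/36) = 13/12 ≈ 1.0833)
Z = 13/12 ≈ 1.0833
1/(-4586 + t(Z, 25)) = 1/(-4586 + (13/12 + 25)) = 1/(-4586 + 313/12) = 1/(-54719/12) = -12/54719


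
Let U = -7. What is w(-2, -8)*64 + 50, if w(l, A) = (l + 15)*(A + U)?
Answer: -12430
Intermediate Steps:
w(l, A) = (-7 + A)*(15 + l) (w(l, A) = (l + 15)*(A - 7) = (15 + l)*(-7 + A) = (-7 + A)*(15 + l))
w(-2, -8)*64 + 50 = (-105 - 7*(-2) + 15*(-8) - 8*(-2))*64 + 50 = (-105 + 14 - 120 + 16)*64 + 50 = -195*64 + 50 = -12480 + 50 = -12430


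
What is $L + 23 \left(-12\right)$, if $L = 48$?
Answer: $-228$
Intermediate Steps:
$L + 23 \left(-12\right) = 48 + 23 \left(-12\right) = 48 - 276 = -228$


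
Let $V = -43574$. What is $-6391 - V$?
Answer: $37183$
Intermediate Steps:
$-6391 - V = -6391 - -43574 = -6391 + 43574 = 37183$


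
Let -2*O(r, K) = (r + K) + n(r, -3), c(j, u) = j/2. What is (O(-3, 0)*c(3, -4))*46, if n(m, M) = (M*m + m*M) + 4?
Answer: -1311/2 ≈ -655.50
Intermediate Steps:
c(j, u) = j/2 (c(j, u) = j*(½) = j/2)
n(m, M) = 4 + 2*M*m (n(m, M) = (M*m + M*m) + 4 = 2*M*m + 4 = 4 + 2*M*m)
O(r, K) = -2 - K/2 + 5*r/2 (O(r, K) = -((r + K) + (4 + 2*(-3)*r))/2 = -((K + r) + (4 - 6*r))/2 = -(4 + K - 5*r)/2 = -2 - K/2 + 5*r/2)
(O(-3, 0)*c(3, -4))*46 = ((-2 - ½*0 + (5/2)*(-3))*((½)*3))*46 = ((-2 + 0 - 15/2)*(3/2))*46 = -19/2*3/2*46 = -57/4*46 = -1311/2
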